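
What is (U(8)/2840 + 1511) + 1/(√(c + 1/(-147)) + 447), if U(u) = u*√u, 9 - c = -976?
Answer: 44162257628/29227129 - 7*√434382/29227129 + 2*√2/355 ≈ 1511.0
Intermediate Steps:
c = 985 (c = 9 - 1*(-976) = 9 + 976 = 985)
U(u) = u^(3/2)
(U(8)/2840 + 1511) + 1/(√(c + 1/(-147)) + 447) = (8^(3/2)/2840 + 1511) + 1/(√(985 + 1/(-147)) + 447) = ((16*√2)*(1/2840) + 1511) + 1/(√(985 - 1/147) + 447) = (2*√2/355 + 1511) + 1/(√(144794/147) + 447) = (1511 + 2*√2/355) + 1/(√434382/21 + 447) = (1511 + 2*√2/355) + 1/(447 + √434382/21) = 1511 + 1/(447 + √434382/21) + 2*√2/355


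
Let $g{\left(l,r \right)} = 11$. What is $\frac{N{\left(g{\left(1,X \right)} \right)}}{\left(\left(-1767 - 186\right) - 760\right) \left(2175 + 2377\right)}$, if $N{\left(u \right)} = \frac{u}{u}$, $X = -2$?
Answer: $- \frac{1}{12349576} \approx -8.0974 \cdot 10^{-8}$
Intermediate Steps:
$N{\left(u \right)} = 1$
$\frac{N{\left(g{\left(1,X \right)} \right)}}{\left(\left(-1767 - 186\right) - 760\right) \left(2175 + 2377\right)} = 1 \frac{1}{\left(\left(-1767 - 186\right) - 760\right) \left(2175 + 2377\right)} = 1 \frac{1}{\left(\left(-1767 - 186\right) - 760\right) 4552} = 1 \frac{1}{\left(-1953 - 760\right) 4552} = 1 \frac{1}{\left(-2713\right) 4552} = 1 \frac{1}{-12349576} = 1 \left(- \frac{1}{12349576}\right) = - \frac{1}{12349576}$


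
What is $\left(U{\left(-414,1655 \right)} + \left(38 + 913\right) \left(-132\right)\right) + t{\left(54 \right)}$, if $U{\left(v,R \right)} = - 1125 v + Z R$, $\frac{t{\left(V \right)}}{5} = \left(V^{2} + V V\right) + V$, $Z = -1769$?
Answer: $-2558047$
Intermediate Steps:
$t{\left(V \right)} = 5 V + 10 V^{2}$ ($t{\left(V \right)} = 5 \left(\left(V^{2} + V V\right) + V\right) = 5 \left(\left(V^{2} + V^{2}\right) + V\right) = 5 \left(2 V^{2} + V\right) = 5 \left(V + 2 V^{2}\right) = 5 V + 10 V^{2}$)
$U{\left(v,R \right)} = - 1769 R - 1125 v$ ($U{\left(v,R \right)} = - 1125 v - 1769 R = - 1769 R - 1125 v$)
$\left(U{\left(-414,1655 \right)} + \left(38 + 913\right) \left(-132\right)\right) + t{\left(54 \right)} = \left(\left(\left(-1769\right) 1655 - -465750\right) + \left(38 + 913\right) \left(-132\right)\right) + 5 \cdot 54 \left(1 + 2 \cdot 54\right) = \left(\left(-2927695 + 465750\right) + 951 \left(-132\right)\right) + 5 \cdot 54 \left(1 + 108\right) = \left(-2461945 - 125532\right) + 5 \cdot 54 \cdot 109 = -2587477 + 29430 = -2558047$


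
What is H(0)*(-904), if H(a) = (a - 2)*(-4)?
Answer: -7232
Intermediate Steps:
H(a) = 8 - 4*a (H(a) = (-2 + a)*(-4) = 8 - 4*a)
H(0)*(-904) = (8 - 4*0)*(-904) = (8 + 0)*(-904) = 8*(-904) = -7232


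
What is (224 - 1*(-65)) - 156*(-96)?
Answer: 15265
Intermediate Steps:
(224 - 1*(-65)) - 156*(-96) = (224 + 65) + 14976 = 289 + 14976 = 15265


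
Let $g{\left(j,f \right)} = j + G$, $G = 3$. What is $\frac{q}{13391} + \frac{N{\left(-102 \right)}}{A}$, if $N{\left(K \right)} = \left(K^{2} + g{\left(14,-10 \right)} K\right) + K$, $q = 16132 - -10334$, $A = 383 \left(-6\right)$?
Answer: $- \frac{8985870}{5128753} \approx -1.7521$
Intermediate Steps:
$A = -2298$
$q = 26466$ ($q = 16132 + 10334 = 26466$)
$g{\left(j,f \right)} = 3 + j$ ($g{\left(j,f \right)} = j + 3 = 3 + j$)
$N{\left(K \right)} = K^{2} + 18 K$ ($N{\left(K \right)} = \left(K^{2} + \left(3 + 14\right) K\right) + K = \left(K^{2} + 17 K\right) + K = K^{2} + 18 K$)
$\frac{q}{13391} + \frac{N{\left(-102 \right)}}{A} = \frac{26466}{13391} + \frac{\left(-102\right) \left(18 - 102\right)}{-2298} = 26466 \cdot \frac{1}{13391} + \left(-102\right) \left(-84\right) \left(- \frac{1}{2298}\right) = \frac{26466}{13391} + 8568 \left(- \frac{1}{2298}\right) = \frac{26466}{13391} - \frac{1428}{383} = - \frac{8985870}{5128753}$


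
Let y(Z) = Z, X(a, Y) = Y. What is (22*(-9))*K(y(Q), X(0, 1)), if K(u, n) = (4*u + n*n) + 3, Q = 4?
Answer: -3960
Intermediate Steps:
K(u, n) = 3 + n² + 4*u (K(u, n) = (4*u + n²) + 3 = (n² + 4*u) + 3 = 3 + n² + 4*u)
(22*(-9))*K(y(Q), X(0, 1)) = (22*(-9))*(3 + 1² + 4*4) = -198*(3 + 1 + 16) = -198*20 = -3960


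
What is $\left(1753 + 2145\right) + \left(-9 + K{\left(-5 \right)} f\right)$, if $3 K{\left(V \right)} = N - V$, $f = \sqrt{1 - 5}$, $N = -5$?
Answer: $3889$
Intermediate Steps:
$f = 2 i$ ($f = \sqrt{-4} = 2 i \approx 2.0 i$)
$K{\left(V \right)} = - \frac{5}{3} - \frac{V}{3}$ ($K{\left(V \right)} = \frac{-5 - V}{3} = - \frac{5}{3} - \frac{V}{3}$)
$\left(1753 + 2145\right) + \left(-9 + K{\left(-5 \right)} f\right) = \left(1753 + 2145\right) - \left(9 - \left(- \frac{5}{3} - - \frac{5}{3}\right) 2 i\right) = 3898 - \left(9 - \left(- \frac{5}{3} + \frac{5}{3}\right) 2 i\right) = 3898 - \left(9 + 0 \cdot 2 i\right) = 3898 + \left(-9 + 0\right) = 3898 - 9 = 3889$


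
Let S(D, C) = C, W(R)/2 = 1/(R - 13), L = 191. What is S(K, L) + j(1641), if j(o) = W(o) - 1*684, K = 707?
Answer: -401301/814 ≈ -493.00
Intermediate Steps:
W(R) = 2/(-13 + R) (W(R) = 2/(R - 13) = 2/(-13 + R))
j(o) = -684 + 2/(-13 + o) (j(o) = 2/(-13 + o) - 1*684 = 2/(-13 + o) - 684 = -684 + 2/(-13 + o))
S(K, L) + j(1641) = 191 + 2*(4447 - 342*1641)/(-13 + 1641) = 191 + 2*(4447 - 561222)/1628 = 191 + 2*(1/1628)*(-556775) = 191 - 556775/814 = -401301/814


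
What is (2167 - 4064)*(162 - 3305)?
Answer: 5962271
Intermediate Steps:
(2167 - 4064)*(162 - 3305) = -1897*(-3143) = 5962271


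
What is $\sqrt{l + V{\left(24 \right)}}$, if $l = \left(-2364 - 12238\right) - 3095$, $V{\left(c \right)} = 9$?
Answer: $2 i \sqrt{4422} \approx 133.0 i$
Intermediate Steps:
$l = -17697$ ($l = -14602 - 3095 = -17697$)
$\sqrt{l + V{\left(24 \right)}} = \sqrt{-17697 + 9} = \sqrt{-17688} = 2 i \sqrt{4422}$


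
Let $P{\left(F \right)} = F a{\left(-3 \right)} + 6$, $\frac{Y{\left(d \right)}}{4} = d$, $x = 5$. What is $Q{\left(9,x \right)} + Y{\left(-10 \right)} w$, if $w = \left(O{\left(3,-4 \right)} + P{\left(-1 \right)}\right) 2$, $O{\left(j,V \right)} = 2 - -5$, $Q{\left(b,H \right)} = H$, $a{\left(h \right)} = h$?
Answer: $-1275$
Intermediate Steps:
$Y{\left(d \right)} = 4 d$
$P{\left(F \right)} = 6 - 3 F$ ($P{\left(F \right)} = F \left(-3\right) + 6 = - 3 F + 6 = 6 - 3 F$)
$O{\left(j,V \right)} = 7$ ($O{\left(j,V \right)} = 2 + 5 = 7$)
$w = 32$ ($w = \left(7 + \left(6 - -3\right)\right) 2 = \left(7 + \left(6 + 3\right)\right) 2 = \left(7 + 9\right) 2 = 16 \cdot 2 = 32$)
$Q{\left(9,x \right)} + Y{\left(-10 \right)} w = 5 + 4 \left(-10\right) 32 = 5 - 1280 = -1275$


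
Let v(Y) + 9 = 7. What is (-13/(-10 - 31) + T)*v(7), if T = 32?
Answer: -2650/41 ≈ -64.634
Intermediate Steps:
v(Y) = -2 (v(Y) = -9 + 7 = -2)
(-13/(-10 - 31) + T)*v(7) = (-13/(-10 - 31) + 32)*(-2) = (-13/(-41) + 32)*(-2) = (-1/41*(-13) + 32)*(-2) = (13/41 + 32)*(-2) = (1325/41)*(-2) = -2650/41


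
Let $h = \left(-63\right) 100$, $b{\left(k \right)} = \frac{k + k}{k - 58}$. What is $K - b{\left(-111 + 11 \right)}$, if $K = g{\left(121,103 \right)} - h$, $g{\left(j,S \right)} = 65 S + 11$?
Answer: $\frac{1027374}{79} \approx 13005.0$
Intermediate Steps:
$g{\left(j,S \right)} = 11 + 65 S$
$b{\left(k \right)} = \frac{2 k}{-58 + k}$
$h = -6300$
$K = 13006$ ($K = \left(11 + 65 \cdot 103\right) - -6300 = \left(11 + 6695\right) + 6300 = 6706 + 6300 = 13006$)
$K - b{\left(-111 + 11 \right)} = 13006 - \frac{2 \left(-111 + 11\right)}{-58 + \left(-111 + 11\right)} = 13006 - 2 \left(-100\right) \frac{1}{-58 - 100} = 13006 - 2 \left(-100\right) \frac{1}{-158} = 13006 - 2 \left(-100\right) \left(- \frac{1}{158}\right) = 13006 - \frac{100}{79} = \frac{1027374}{79}$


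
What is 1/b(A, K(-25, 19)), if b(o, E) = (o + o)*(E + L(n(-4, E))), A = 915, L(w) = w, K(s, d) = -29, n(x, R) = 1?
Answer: -1/51240 ≈ -1.9516e-5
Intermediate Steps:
b(o, E) = 2*o*(1 + E) (b(o, E) = (o + o)*(E + 1) = (2*o)*(1 + E) = 2*o*(1 + E))
1/b(A, K(-25, 19)) = 1/(2*915*(1 - 29)) = 1/(2*915*(-28)) = 1/(-51240) = -1/51240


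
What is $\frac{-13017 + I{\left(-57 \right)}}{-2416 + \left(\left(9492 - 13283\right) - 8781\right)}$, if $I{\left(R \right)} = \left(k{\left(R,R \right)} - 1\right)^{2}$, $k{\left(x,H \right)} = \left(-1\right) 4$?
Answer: $\frac{3248}{3747} \approx 0.86683$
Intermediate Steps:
$k{\left(x,H \right)} = -4$
$I{\left(R \right)} = 25$ ($I{\left(R \right)} = \left(-4 - 1\right)^{2} = \left(-5\right)^{2} = 25$)
$\frac{-13017 + I{\left(-57 \right)}}{-2416 + \left(\left(9492 - 13283\right) - 8781\right)} = \frac{-13017 + 25}{-2416 + \left(\left(9492 - 13283\right) - 8781\right)} = - \frac{12992}{-2416 - 12572} = - \frac{12992}{-14988} = \left(-12992\right) \left(- \frac{1}{14988}\right) = \frac{3248}{3747}$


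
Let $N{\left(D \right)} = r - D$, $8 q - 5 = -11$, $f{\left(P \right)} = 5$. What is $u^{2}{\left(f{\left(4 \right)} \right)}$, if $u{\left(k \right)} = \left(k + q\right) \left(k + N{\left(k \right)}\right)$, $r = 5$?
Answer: $\frac{7225}{16} \approx 451.56$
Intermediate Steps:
$q = - \frac{3}{4}$ ($q = \frac{5}{8} + \frac{1}{8} \left(-11\right) = \frac{5}{8} - \frac{11}{8} = - \frac{3}{4} \approx -0.75$)
$N{\left(D \right)} = 5 - D$
$u{\left(k \right)} = - \frac{15}{4} + 5 k$ ($u{\left(k \right)} = \left(k - \frac{3}{4}\right) \left(k - \left(-5 + k\right)\right) = \left(- \frac{3}{4} + k\right) 5 = - \frac{15}{4} + 5 k$)
$u^{2}{\left(f{\left(4 \right)} \right)} = \left(- \frac{15}{4} + 5 \cdot 5\right)^{2} = \left(- \frac{15}{4} + 25\right)^{2} = \left(\frac{85}{4}\right)^{2} = \frac{7225}{16}$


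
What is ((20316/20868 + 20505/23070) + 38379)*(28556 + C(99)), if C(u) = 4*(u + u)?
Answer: 1506326653433250/1337291 ≈ 1.1264e+9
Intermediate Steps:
C(u) = 8*u (C(u) = 4*(2*u) = 8*u)
((20316/20868 + 20505/23070) + 38379)*(28556 + C(99)) = ((20316/20868 + 20505/23070) + 38379)*(28556 + 8*99) = ((20316*(1/20868) + 20505*(1/23070)) + 38379)*(28556 + 792) = ((1693/1739 + 1367/1538) + 38379)*29348 = (4981047/2674582 + 38379)*29348 = (102652763625/2674582)*29348 = 1506326653433250/1337291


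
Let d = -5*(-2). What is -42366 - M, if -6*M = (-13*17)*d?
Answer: -128203/3 ≈ -42734.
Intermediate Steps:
d = 10
M = 1105/3 (M = -(-13*17)*10/6 = -(-221)*10/6 = -⅙*(-2210) = 1105/3 ≈ 368.33)
-42366 - M = -42366 - 1*1105/3 = -42366 - 1105/3 = -128203/3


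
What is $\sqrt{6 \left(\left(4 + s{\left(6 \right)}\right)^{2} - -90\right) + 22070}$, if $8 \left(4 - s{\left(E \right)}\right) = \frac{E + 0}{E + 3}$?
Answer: $\frac{\sqrt{3309990}}{12} \approx 151.61$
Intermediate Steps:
$s{\left(E \right)} = 4 - \frac{E}{8 \left(3 + E\right)}$ ($s{\left(E \right)} = 4 - \frac{\left(E + 0\right) \frac{1}{E + 3}}{8} = 4 - \frac{E \frac{1}{3 + E}}{8} = 4 - \frac{E}{8 \left(3 + E\right)}$)
$\sqrt{6 \left(\left(4 + s{\left(6 \right)}\right)^{2} - -90\right) + 22070} = \sqrt{6 \left(\left(4 + \frac{96 + 31 \cdot 6}{8 \left(3 + 6\right)}\right)^{2} - -90\right) + 22070} = \sqrt{6 \left(\left(4 + \frac{96 + 186}{8 \cdot 9}\right)^{2} + 90\right) + 22070} = \sqrt{6 \left(\left(4 + \frac{1}{8} \cdot \frac{1}{9} \cdot 282\right)^{2} + 90\right) + 22070} = \sqrt{6 \left(\left(4 + \frac{47}{12}\right)^{2} + 90\right) + 22070} = \sqrt{6 \left(\left(\frac{95}{12}\right)^{2} + 90\right) + 22070} = \sqrt{6 \left(\frac{9025}{144} + 90\right) + 22070} = \sqrt{6 \cdot \frac{21985}{144} + 22070} = \sqrt{\frac{21985}{24} + 22070} = \sqrt{\frac{551665}{24}} = \frac{\sqrt{3309990}}{12}$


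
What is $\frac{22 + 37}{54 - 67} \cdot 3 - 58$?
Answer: $- \frac{931}{13} \approx -71.615$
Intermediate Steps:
$\frac{22 + 37}{54 - 67} \cdot 3 - 58 = \frac{59}{-13} \cdot 3 - 58 = 59 \left(- \frac{1}{13}\right) 3 - 58 = \left(- \frac{59}{13}\right) 3 - 58 = - \frac{177}{13} - 58 = - \frac{931}{13}$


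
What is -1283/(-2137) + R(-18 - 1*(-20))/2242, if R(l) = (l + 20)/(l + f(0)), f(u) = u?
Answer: 2899993/4791154 ≈ 0.60528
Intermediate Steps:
R(l) = (20 + l)/l (R(l) = (l + 20)/(l + 0) = (20 + l)/l)
-1283/(-2137) + R(-18 - 1*(-20))/2242 = -1283/(-2137) + ((20 + (-18 - 1*(-20)))/(-18 - 1*(-20)))/2242 = -1283*(-1/2137) + ((20 + (-18 + 20))/(-18 + 20))*(1/2242) = 1283/2137 + ((20 + 2)/2)*(1/2242) = 1283/2137 + ((1/2)*22)*(1/2242) = 1283/2137 + 11*(1/2242) = 1283/2137 + 11/2242 = 2899993/4791154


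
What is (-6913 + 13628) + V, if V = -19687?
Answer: -12972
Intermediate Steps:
(-6913 + 13628) + V = (-6913 + 13628) - 19687 = 6715 - 19687 = -12972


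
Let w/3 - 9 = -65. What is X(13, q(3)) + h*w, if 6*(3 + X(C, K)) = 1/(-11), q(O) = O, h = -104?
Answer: 1152953/66 ≈ 17469.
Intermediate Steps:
X(C, K) = -199/66 (X(C, K) = -3 + (⅙)/(-11) = -3 + (⅙)*(-1/11) = -3 - 1/66 = -199/66)
w = -168 (w = 27 + 3*(-65) = 27 - 195 = -168)
X(13, q(3)) + h*w = -199/66 - 104*(-168) = -199/66 + 17472 = 1152953/66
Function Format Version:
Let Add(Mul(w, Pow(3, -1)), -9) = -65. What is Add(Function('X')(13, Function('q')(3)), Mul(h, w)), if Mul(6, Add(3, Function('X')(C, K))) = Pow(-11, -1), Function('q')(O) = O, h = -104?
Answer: Rational(1152953, 66) ≈ 17469.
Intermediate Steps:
Function('X')(C, K) = Rational(-199, 66) (Function('X')(C, K) = Add(-3, Mul(Rational(1, 6), Pow(-11, -1))) = Add(-3, Mul(Rational(1, 6), Rational(-1, 11))) = Add(-3, Rational(-1, 66)) = Rational(-199, 66))
w = -168 (w = Add(27, Mul(3, -65)) = Add(27, -195) = -168)
Add(Function('X')(13, Function('q')(3)), Mul(h, w)) = Add(Rational(-199, 66), Mul(-104, -168)) = Add(Rational(-199, 66), 17472) = Rational(1152953, 66)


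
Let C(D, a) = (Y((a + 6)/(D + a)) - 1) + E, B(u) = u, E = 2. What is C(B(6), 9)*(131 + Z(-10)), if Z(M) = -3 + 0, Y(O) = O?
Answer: 256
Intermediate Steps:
C(D, a) = 1 + (6 + a)/(D + a) (C(D, a) = ((a + 6)/(D + a) - 1) + 2 = ((6 + a)/(D + a) - 1) + 2 = (-1 + (6 + a)/(D + a)) + 2 = 1 + (6 + a)/(D + a))
Z(M) = -3
C(B(6), 9)*(131 + Z(-10)) = ((6 + 6 + 2*9)/(6 + 9))*(131 - 3) = ((6 + 6 + 18)/15)*128 = ((1/15)*30)*128 = 2*128 = 256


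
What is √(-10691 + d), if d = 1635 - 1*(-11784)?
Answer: 2*√682 ≈ 52.230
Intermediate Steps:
d = 13419 (d = 1635 + 11784 = 13419)
√(-10691 + d) = √(-10691 + 13419) = √2728 = 2*√682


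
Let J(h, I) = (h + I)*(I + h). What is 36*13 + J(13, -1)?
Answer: 612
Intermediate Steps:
J(h, I) = (I + h)² (J(h, I) = (I + h)*(I + h) = (I + h)²)
36*13 + J(13, -1) = 36*13 + (-1 + 13)² = 468 + 12² = 468 + 144 = 612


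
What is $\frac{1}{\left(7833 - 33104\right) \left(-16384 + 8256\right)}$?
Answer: $\frac{1}{205402688} \approx 4.8685 \cdot 10^{-9}$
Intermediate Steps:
$\frac{1}{\left(7833 - 33104\right) \left(-16384 + 8256\right)} = \frac{1}{\left(-25271\right) \left(-8128\right)} = \frac{1}{205402688}$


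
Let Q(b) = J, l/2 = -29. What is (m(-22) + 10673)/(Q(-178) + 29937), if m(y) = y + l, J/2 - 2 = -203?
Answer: 321/895 ≈ 0.35866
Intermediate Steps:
l = -58 (l = 2*(-29) = -58)
J = -402 (J = 4 + 2*(-203) = 4 - 406 = -402)
m(y) = -58 + y (m(y) = y - 58 = -58 + y)
Q(b) = -402
(m(-22) + 10673)/(Q(-178) + 29937) = ((-58 - 22) + 10673)/(-402 + 29937) = (-80 + 10673)/29535 = 10593*(1/29535) = 321/895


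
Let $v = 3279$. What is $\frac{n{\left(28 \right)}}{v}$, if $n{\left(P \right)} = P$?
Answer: $\frac{28}{3279} \approx 0.0085392$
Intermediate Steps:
$\frac{n{\left(28 \right)}}{v} = \frac{28}{3279}$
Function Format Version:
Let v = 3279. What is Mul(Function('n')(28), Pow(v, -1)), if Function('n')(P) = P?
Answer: Rational(28, 3279) ≈ 0.0085392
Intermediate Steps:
Mul(Function('n')(28), Pow(v, -1)) = Mul(28, Pow(3279, -1)) = Mul(28, Rational(1, 3279)) = Rational(28, 3279)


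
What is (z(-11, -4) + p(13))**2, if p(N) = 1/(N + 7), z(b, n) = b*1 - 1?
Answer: 57121/400 ≈ 142.80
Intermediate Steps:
z(b, n) = -1 + b (z(b, n) = b - 1 = -1 + b)
p(N) = 1/(7 + N)
(z(-11, -4) + p(13))**2 = ((-1 - 11) + 1/(7 + 13))**2 = (-12 + 1/20)**2 = (-239/20)**2 = 57121/400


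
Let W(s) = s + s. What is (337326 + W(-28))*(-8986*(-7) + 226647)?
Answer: 97656191230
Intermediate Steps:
W(s) = 2*s
(337326 + W(-28))*(-8986*(-7) + 226647) = (337326 + 2*(-28))*(-8986*(-7) + 226647) = (337326 - 56)*(62902 + 226647) = 337270*289549 = 97656191230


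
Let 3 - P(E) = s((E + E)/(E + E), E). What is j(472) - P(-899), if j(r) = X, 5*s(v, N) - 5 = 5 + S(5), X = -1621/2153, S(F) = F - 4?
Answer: -16717/10765 ≈ -1.5529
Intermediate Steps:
S(F) = -4 + F
X = -1621/2153 (X = -1621*1/2153 = -1621/2153 ≈ -0.75290)
s(v, N) = 11/5 (s(v, N) = 1 + (5 + (-4 + 5))/5 = 1 + (5 + 1)/5 = 1 + (1/5)*6 = 1 + 6/5 = 11/5)
j(r) = -1621/2153
P(E) = 4/5 (P(E) = 3 - 1*11/5 = 3 - 11/5 = 4/5)
j(472) - P(-899) = -1621/2153 - 1*4/5 = -1621/2153 - 4/5 = -16717/10765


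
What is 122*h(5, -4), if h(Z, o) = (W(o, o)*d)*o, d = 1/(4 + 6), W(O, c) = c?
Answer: 976/5 ≈ 195.20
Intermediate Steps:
d = 1/10 ≈ 0.10000
h(Z, o) = o**2/10 (h(Z, o) = (o*(1/10))*o = (o/10)*o = o**2/10)
122*h(5, -4) = 122*((1/10)*(-4)**2) = 122*((1/10)*16) = 122*(8/5) = 976/5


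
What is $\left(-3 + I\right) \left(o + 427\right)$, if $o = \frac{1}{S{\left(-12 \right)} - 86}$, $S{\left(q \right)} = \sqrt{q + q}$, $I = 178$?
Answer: $\frac{7920635}{106} - \frac{5 i \sqrt{6}}{106} \approx 74723.0 - 0.11554 i$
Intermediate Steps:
$S{\left(q \right)} = \sqrt{2} \sqrt{q}$ ($S{\left(q \right)} = \sqrt{2 q} = \sqrt{2} \sqrt{q}$)
$o = \frac{1}{-86 + 2 i \sqrt{6}}$ ($o = \frac{1}{\sqrt{2} \sqrt{-12} - 86} = \frac{1}{\sqrt{2} \cdot 2 i \sqrt{3} - 86} = \frac{1}{2 i \sqrt{6} - 86} = \frac{1}{-86 + 2 i \sqrt{6}} \approx -0.01159 - 0.00066024 i$)
$\left(-3 + I\right) \left(o + 427\right) = \left(-3 + 178\right) \left(\left(- \frac{43}{3710} - \frac{i \sqrt{6}}{3710}\right) + 427\right) = 175 \left(\frac{1584127}{3710} - \frac{i \sqrt{6}}{3710}\right) = \frac{7920635}{106} - \frac{5 i \sqrt{6}}{106}$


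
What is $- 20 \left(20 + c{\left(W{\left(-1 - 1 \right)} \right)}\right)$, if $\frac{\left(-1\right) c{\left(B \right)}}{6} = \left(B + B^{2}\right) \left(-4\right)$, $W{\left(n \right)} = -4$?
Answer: $-6160$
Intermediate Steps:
$c{\left(B \right)} = 24 B + 24 B^{2}$ ($c{\left(B \right)} = - 6 \left(B + B^{2}\right) \left(-4\right) = - 6 \left(- 4 B - 4 B^{2}\right) = 24 B + 24 B^{2}$)
$- 20 \left(20 + c{\left(W{\left(-1 - 1 \right)} \right)}\right) = - 20 \left(20 + 24 \left(-4\right) \left(1 - 4\right)\right) = - 20 \left(20 + 24 \left(-4\right) \left(-3\right)\right) = - 20 \left(20 + 288\right) = \left(-20\right) 308 = -6160$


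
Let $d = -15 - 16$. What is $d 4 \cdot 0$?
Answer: $0$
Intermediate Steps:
$d = -31$
$d 4 \cdot 0 = \left(-31\right) 4 \cdot 0 = \left(-124\right) 0 = 0$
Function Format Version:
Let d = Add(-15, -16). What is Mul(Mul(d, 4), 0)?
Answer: 0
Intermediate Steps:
d = -31
Mul(Mul(d, 4), 0) = Mul(Mul(-31, 4), 0) = Mul(-124, 0) = 0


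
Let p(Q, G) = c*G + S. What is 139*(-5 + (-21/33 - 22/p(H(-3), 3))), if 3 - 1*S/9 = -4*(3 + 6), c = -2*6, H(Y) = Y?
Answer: -2748308/3465 ≈ -793.16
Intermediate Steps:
c = -12
S = 351 (S = 27 - (-36)*(3 + 6) = 27 - (-36)*9 = 27 - 9*(-36) = 27 + 324 = 351)
p(Q, G) = 351 - 12*G (p(Q, G) = -12*G + 351 = 351 - 12*G)
139*(-5 + (-21/33 - 22/p(H(-3), 3))) = 139*(-5 + (-21/33 - 22/(351 - 12*3))) = 139*(-5 + (-21*1/33 - 22/(351 - 36))) = 139*(-5 + (-7/11 - 22/315)) = 139*(-5 - 2447/3465) = 139*(-19772/3465) = -2748308/3465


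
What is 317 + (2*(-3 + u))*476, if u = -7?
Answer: -9203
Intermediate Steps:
317 + (2*(-3 + u))*476 = 317 + (2*(-3 - 7))*476 = 317 + (2*(-10))*476 = 317 - 20*476 = 317 - 9520 = -9203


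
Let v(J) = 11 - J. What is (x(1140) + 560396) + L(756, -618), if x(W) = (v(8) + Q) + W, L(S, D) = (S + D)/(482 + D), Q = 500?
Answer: 38218583/68 ≈ 5.6204e+5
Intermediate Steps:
L(S, D) = (D + S)/(482 + D)
x(W) = 503 + W (x(W) = ((11 - 1*8) + 500) + W = ((11 - 8) + 500) + W = (3 + 500) + W = 503 + W)
(x(1140) + 560396) + L(756, -618) = ((503 + 1140) + 560396) + (-618 + 756)/(482 - 618) = (1643 + 560396) + 138/(-136) = 562039 - 1/136*138 = 562039 - 69/68 = 38218583/68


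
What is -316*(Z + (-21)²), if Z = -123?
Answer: -100488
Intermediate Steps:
-316*(Z + (-21)²) = -316*(-123 + (-21)²) = -316*(-123 + 441) = -316*318 = -100488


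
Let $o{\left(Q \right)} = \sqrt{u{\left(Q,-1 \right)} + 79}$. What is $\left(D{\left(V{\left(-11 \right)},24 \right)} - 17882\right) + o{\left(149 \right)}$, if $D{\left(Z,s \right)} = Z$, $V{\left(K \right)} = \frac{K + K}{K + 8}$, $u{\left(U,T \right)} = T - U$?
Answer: $- \frac{53624}{3} + i \sqrt{71} \approx -17875.0 + 8.4261 i$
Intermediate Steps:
$V{\left(K \right)} = \frac{2 K}{8 + K}$
$o{\left(Q \right)} = \sqrt{78 - Q}$ ($o{\left(Q \right)} = \sqrt{\left(-1 - Q\right) + 79} = \sqrt{78 - Q}$)
$\left(D{\left(V{\left(-11 \right)},24 \right)} - 17882\right) + o{\left(149 \right)} = \left(2 \left(-11\right) \frac{1}{8 - 11} - 17882\right) + \sqrt{78 - 149} = \left(2 \left(-11\right) \frac{1}{-3} - 17882\right) + \sqrt{78 - 149} = \left(2 \left(-11\right) \left(- \frac{1}{3}\right) - 17882\right) + \sqrt{-71} = \left(\frac{22}{3} - 17882\right) + i \sqrt{71} = - \frac{53624}{3} + i \sqrt{71}$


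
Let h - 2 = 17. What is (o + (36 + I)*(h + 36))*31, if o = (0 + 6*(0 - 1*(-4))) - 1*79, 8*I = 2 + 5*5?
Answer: 523435/8 ≈ 65429.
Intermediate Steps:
h = 19 (h = 2 + 17 = 19)
I = 27/8 (I = (2 + 5*5)/8 = (2 + 25)/8 = (1/8)*27 = 27/8 ≈ 3.3750)
o = -55 (o = (0 + 6*(0 + 4)) - 79 = (0 + 6*4) - 79 = (0 + 24) - 79 = 24 - 79 = -55)
(o + (36 + I)*(h + 36))*31 = (-55 + (36 + 27/8)*(19 + 36))*31 = (-55 + (315/8)*55)*31 = (-55 + 17325/8)*31 = (16885/8)*31 = 523435/8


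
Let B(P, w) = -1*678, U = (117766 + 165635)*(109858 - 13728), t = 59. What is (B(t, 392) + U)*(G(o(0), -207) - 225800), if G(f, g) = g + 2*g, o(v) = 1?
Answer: -6168463709219292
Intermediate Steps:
G(f, g) = 3*g
U = 27243338130 (U = 283401*96130 = 27243338130)
B(P, w) = -678
(B(t, 392) + U)*(G(o(0), -207) - 225800) = (-678 + 27243338130)*(3*(-207) - 225800) = 27243337452*(-621 - 225800) = 27243337452*(-226421) = -6168463709219292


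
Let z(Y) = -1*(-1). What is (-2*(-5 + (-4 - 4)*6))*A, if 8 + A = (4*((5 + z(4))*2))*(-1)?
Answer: -5936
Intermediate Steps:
z(Y) = 1
A = -56 (A = -8 + (4*((5 + 1)*2))*(-1) = -8 + (4*(6*2))*(-1) = -8 + (4*12)*(-1) = -8 + 48*(-1) = -8 - 48 = -56)
(-2*(-5 + (-4 - 4)*6))*A = -2*(-5 + (-4 - 4)*6)*(-56) = -2*(-5 - 8*6)*(-56) = -2*(-5 - 48)*(-56) = -2*(-53)*(-56) = 106*(-56) = -5936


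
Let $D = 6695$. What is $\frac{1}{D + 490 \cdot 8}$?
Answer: $\frac{1}{10615} \approx 9.4206 \cdot 10^{-5}$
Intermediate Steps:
$\frac{1}{D + 490 \cdot 8} = \frac{1}{6695 + 490 \cdot 8} = \frac{1}{6695 + 3920} = \frac{1}{10615}$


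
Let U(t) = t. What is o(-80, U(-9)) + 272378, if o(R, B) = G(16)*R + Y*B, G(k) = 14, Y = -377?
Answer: 274651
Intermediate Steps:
o(R, B) = -377*B + 14*R (o(R, B) = 14*R - 377*B = -377*B + 14*R)
o(-80, U(-9)) + 272378 = (-377*(-9) + 14*(-80)) + 272378 = (3393 - 1120) + 272378 = 2273 + 272378 = 274651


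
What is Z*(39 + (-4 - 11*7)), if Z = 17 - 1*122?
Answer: 4410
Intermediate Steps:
Z = -105 (Z = 17 - 122 = -105)
Z*(39 + (-4 - 11*7)) = -105*(39 + (-4 - 11*7)) = -105*(39 + (-4 - 77)) = -105*(39 - 81) = -105*(-42) = 4410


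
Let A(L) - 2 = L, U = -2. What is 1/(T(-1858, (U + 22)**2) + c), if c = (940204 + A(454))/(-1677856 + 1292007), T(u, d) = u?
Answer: -385849/717848102 ≈ -0.00053751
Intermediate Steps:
A(L) = 2 + L
c = -940660/385849 (c = (940204 + (2 + 454))/(-1677856 + 1292007) = (940204 + 456)/(-385849) = 940660*(-1/385849) = -940660/385849 ≈ -2.4379)
1/(T(-1858, (U + 22)**2) + c) = 1/(-1858 - 940660/385849) = 1/(-717848102/385849) = -385849/717848102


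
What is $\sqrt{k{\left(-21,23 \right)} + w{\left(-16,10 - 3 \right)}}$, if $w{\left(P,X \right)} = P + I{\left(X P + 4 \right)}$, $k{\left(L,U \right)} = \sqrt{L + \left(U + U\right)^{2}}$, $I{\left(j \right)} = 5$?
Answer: $\sqrt{-11 + \sqrt{2095}} \approx 5.8967$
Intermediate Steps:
$k{\left(L,U \right)} = \sqrt{L + 4 U^{2}}$ ($k{\left(L,U \right)} = \sqrt{L + \left(2 U\right)^{2}} = \sqrt{L + 4 U^{2}}$)
$w{\left(P,X \right)} = 5 + P$ ($w{\left(P,X \right)} = P + 5 = 5 + P$)
$\sqrt{k{\left(-21,23 \right)} + w{\left(-16,10 - 3 \right)}} = \sqrt{\sqrt{-21 + 4 \cdot 23^{2}} + \left(5 - 16\right)} = \sqrt{\sqrt{-21 + 4 \cdot 529} - 11} = \sqrt{\sqrt{-21 + 2116} - 11} = \sqrt{\sqrt{2095} - 11} = \sqrt{-11 + \sqrt{2095}}$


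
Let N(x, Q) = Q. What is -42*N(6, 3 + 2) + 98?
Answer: -112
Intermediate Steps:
-42*N(6, 3 + 2) + 98 = -42*(3 + 2) + 98 = -42*5 + 98 = -210 + 98 = -112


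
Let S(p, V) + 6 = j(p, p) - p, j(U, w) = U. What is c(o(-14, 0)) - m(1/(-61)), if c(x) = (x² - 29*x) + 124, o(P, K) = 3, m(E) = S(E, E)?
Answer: 52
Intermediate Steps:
S(p, V) = -6 (S(p, V) = -6 + (p - p) = -6 + 0 = -6)
m(E) = -6
c(x) = 124 + x² - 29*x
c(o(-14, 0)) - m(1/(-61)) = (124 + 3² - 29*3) - 1*(-6) = (124 + 9 - 87) + 6 = 46 + 6 = 52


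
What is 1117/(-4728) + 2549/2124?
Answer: 806597/836856 ≈ 0.96384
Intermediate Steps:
1117/(-4728) + 2549/2124 = 1117*(-1/4728) + 2549*(1/2124) = -1117/4728 + 2549/2124 = 806597/836856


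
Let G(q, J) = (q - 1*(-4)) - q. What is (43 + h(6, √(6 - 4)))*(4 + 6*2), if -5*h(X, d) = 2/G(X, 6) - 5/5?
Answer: 3448/5 ≈ 689.60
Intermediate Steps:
G(q, J) = 4 (G(q, J) = (q + 4) - q = (4 + q) - q = 4)
h(X, d) = ⅒ (h(X, d) = -(2/4 - 5/5)/5 = -(2*(¼) - 5*⅕)/5 = -(½ - 1)/5 = -⅕*(-½) = ⅒)
(43 + h(6, √(6 - 4)))*(4 + 6*2) = (43 + ⅒)*(4 + 6*2) = 431*(4 + 12)/10 = (431/10)*16 = 3448/5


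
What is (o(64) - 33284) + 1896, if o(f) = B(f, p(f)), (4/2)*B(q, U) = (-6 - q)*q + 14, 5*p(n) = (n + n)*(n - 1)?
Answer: -33621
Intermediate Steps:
p(n) = 2*n*(-1 + n)/5 (p(n) = ((n + n)*(n - 1))/5 = ((2*n)*(-1 + n))/5 = (2*n*(-1 + n))/5 = 2*n*(-1 + n)/5)
B(q, U) = 7 + q*(-6 - q)/2 (B(q, U) = ((-6 - q)*q + 14)/2 = (q*(-6 - q) + 14)/2 = (14 + q*(-6 - q))/2 = 7 + q*(-6 - q)/2)
o(f) = 7 - 3*f - f²/2
(o(64) - 33284) + 1896 = ((7 - 3*64 - ½*64²) - 33284) + 1896 = ((7 - 192 - ½*4096) - 33284) + 1896 = ((7 - 192 - 2048) - 33284) + 1896 = (-2233 - 33284) + 1896 = -35517 + 1896 = -33621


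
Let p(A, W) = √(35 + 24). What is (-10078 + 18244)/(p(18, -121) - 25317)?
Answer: -103369311/320475215 - 4083*√59/320475215 ≈ -0.32265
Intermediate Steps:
p(A, W) = √59
(-10078 + 18244)/(p(18, -121) - 25317) = (-10078 + 18244)/(√59 - 25317) = 8166/(-25317 + √59)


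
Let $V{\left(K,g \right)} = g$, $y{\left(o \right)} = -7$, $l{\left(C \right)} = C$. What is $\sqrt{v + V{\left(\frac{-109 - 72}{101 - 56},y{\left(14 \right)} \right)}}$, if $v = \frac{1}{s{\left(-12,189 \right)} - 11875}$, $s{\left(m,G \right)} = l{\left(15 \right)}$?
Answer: $\frac{i \sqrt{246157265}}{5930} \approx 2.6458 i$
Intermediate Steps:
$s{\left(m,G \right)} = 15$
$v = - \frac{1}{11860}$ ($v = \frac{1}{15 - 11875} = \frac{1}{-11860} = - \frac{1}{11860} \approx -8.4317 \cdot 10^{-5}$)
$\sqrt{v + V{\left(\frac{-109 - 72}{101 - 56},y{\left(14 \right)} \right)}} = \sqrt{- \frac{1}{11860} - 7} = \sqrt{- \frac{83021}{11860}} = \frac{i \sqrt{246157265}}{5930}$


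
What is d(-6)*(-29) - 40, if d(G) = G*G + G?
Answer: -910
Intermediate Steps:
d(G) = G + G**2 (d(G) = G**2 + G = G + G**2)
d(-6)*(-29) - 40 = -6*(1 - 6)*(-29) - 40 = -6*(-5)*(-29) - 40 = 30*(-29) - 40 = -870 - 40 = -910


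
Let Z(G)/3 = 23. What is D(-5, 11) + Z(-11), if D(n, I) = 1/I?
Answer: 760/11 ≈ 69.091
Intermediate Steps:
Z(G) = 69 (Z(G) = 3*23 = 69)
D(-5, 11) + Z(-11) = 1/11 + 69 = 760/11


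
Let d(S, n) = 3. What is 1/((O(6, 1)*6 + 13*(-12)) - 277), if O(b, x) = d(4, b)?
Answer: -1/415 ≈ -0.0024096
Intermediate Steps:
O(b, x) = 3
1/((O(6, 1)*6 + 13*(-12)) - 277) = 1/((3*6 + 13*(-12)) - 277) = 1/((18 - 156) - 277) = 1/(-138 - 277) = 1/(-415) = -1/415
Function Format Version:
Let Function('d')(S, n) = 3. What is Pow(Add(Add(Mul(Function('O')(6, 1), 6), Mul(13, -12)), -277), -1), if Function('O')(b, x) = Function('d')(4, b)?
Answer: Rational(-1, 415) ≈ -0.0024096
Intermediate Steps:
Function('O')(b, x) = 3
Pow(Add(Add(Mul(Function('O')(6, 1), 6), Mul(13, -12)), -277), -1) = Pow(Add(Add(Mul(3, 6), Mul(13, -12)), -277), -1) = Pow(Add(Add(18, -156), -277), -1) = Pow(Add(-138, -277), -1) = Pow(-415, -1) = Rational(-1, 415)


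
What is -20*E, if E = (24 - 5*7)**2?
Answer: -2420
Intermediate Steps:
E = 121 (E = (24 - 35)**2 = (-11)**2 = 121)
-20*E = -20*121 = -2420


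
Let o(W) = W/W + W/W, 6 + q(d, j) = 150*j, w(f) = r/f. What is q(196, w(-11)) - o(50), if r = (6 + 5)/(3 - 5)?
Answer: 67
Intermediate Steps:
r = -11/2 (r = 11/(-2) = 11*(-½) = -11/2 ≈ -5.5000)
w(f) = -11/(2*f)
q(d, j) = -6 + 150*j
o(W) = 2 (o(W) = 1 + 1 = 2)
q(196, w(-11)) - o(50) = (-6 + 150*(-11/2/(-11))) - 1*2 = (-6 + 150*(-11/2*(-1/11))) - 2 = (-6 + 150*(½)) - 2 = (-6 + 75) - 2 = 69 - 2 = 67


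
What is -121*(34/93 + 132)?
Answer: -1489510/93 ≈ -16016.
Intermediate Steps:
-121*(34/93 + 132) = -121*12310/93 = -1489510/93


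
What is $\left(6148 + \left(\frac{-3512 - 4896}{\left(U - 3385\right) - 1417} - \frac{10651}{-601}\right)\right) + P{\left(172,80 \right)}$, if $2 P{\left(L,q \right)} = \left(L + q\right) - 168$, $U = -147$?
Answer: $\frac{18468985317}{2974349} \approx 6209.4$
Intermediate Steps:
$P{\left(L,q \right)} = -84 + \frac{L}{2} + \frac{q}{2}$ ($P{\left(L,q \right)} = \frac{\left(L + q\right) - 168}{2} = \frac{-168 + L + q}{2} = -84 + \frac{L}{2} + \frac{q}{2}$)
$\left(6148 + \left(\frac{-3512 - 4896}{\left(U - 3385\right) - 1417} - \frac{10651}{-601}\right)\right) + P{\left(172,80 \right)} = \left(6148 + \left(\frac{-3512 - 4896}{\left(-147 - 3385\right) - 1417} - \frac{10651}{-601}\right)\right) + \left(-84 + \frac{1}{2} \cdot 172 + \frac{1}{2} \cdot 80\right) = \left(6148 - \left(- \frac{10651}{601} + \frac{8408}{-3532 - 1417}\right)\right) + \left(-84 + 86 + 40\right) = \left(6148 + \left(- \frac{8408}{-4949} + \frac{10651}{601}\right)\right) + 42 = \left(6148 + \left(\left(-8408\right) \left(- \frac{1}{4949}\right) + \frac{10651}{601}\right)\right) + 42 = \left(6148 + \left(\frac{8408}{4949} + \frac{10651}{601}\right)\right) + 42 = \left(6148 + \frac{57765007}{2974349}\right) + 42 = \frac{18344062659}{2974349} + 42 = \frac{18468985317}{2974349}$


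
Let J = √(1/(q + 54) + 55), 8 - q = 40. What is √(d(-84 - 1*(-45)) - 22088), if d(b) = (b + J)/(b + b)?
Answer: √(-16260022350 - 429*√26642)/858 ≈ 148.62*I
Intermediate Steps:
q = -32 (q = 8 - 1*40 = 8 - 40 = -32)
J = √26642/22 (J = √(1/(-32 + 54) + 55) = √(1/22 + 55) = √(1211/22) = √26642/22 ≈ 7.4193)
d(b) = (b + √26642/22)/(2*b) (d(b) = (b + √26642/22)/(b + b) = (b + √26642/22)/((2*b)) = (b + √26642/22)*(1/(2*b)) = (b + √26642/22)/(2*b))
√(d(-84 - 1*(-45)) - 22088) = √((√26642 + 22*(-84 - 1*(-45)))/(44*(-84 - 1*(-45))) - 22088) = √((√26642 + 22*(-84 + 45))/(44*(-84 + 45)) - 22088) = √((1/44)*(√26642 + 22*(-39))/(-39) - 22088) = √((1/44)*(-1/39)*(√26642 - 858) - 22088) = √((1/44)*(-1/39)*(-858 + √26642) - 22088) = √((½ - √26642/1716) - 22088) = √(-44175/2 - √26642/1716)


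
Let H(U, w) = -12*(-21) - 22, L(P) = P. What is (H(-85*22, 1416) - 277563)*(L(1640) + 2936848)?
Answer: -814939692504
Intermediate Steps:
H(U, w) = 230 (H(U, w) = 252 - 22 = 230)
(H(-85*22, 1416) - 277563)*(L(1640) + 2936848) = (230 - 277563)*(1640 + 2936848) = -277333*2938488 = -814939692504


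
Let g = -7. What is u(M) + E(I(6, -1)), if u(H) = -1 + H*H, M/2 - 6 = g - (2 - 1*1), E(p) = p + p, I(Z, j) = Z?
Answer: 27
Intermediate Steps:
E(p) = 2*p
M = -4 (M = 12 + 2*(-7 - (2 - 1*1)) = 12 + 2*(-7 - (2 - 1)) = 12 + 2*(-7 - 1*1) = 12 + 2*(-7 - 1) = 12 + 2*(-8) = 12 - 16 = -4)
u(H) = -1 + H**2
u(M) + E(I(6, -1)) = (-1 + (-4)**2) + 2*6 = (-1 + 16) + 12 = 15 + 12 = 27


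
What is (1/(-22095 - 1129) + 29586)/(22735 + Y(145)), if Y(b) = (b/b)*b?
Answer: 52854251/40874240 ≈ 1.2931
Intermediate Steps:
Y(b) = b (Y(b) = 1*b = b)
(1/(-22095 - 1129) + 29586)/(22735 + Y(145)) = (1/(-22095 - 1129) + 29586)/(22735 + 145) = (1/(-23224) + 29586)/22880 = (-1/23224 + 29586)*(1/22880) = (687105263/23224)*(1/22880) = 52854251/40874240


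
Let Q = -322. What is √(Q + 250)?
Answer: 6*I*√2 ≈ 8.4853*I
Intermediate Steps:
√(Q + 250) = √(-322 + 250) = √(-72) = 6*I*√2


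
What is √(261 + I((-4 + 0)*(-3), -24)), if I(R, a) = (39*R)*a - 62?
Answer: I*√11033 ≈ 105.04*I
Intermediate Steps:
I(R, a) = -62 + 39*R*a (I(R, a) = 39*R*a - 62 = -62 + 39*R*a)
√(261 + I((-4 + 0)*(-3), -24)) = √(261 + (-62 + 39*((-4 + 0)*(-3))*(-24))) = √(261 + (-62 + 39*(-4*(-3))*(-24))) = √(261 + (-62 + 39*12*(-24))) = √(261 + (-62 - 11232)) = √(261 - 11294) = √(-11033) = I*√11033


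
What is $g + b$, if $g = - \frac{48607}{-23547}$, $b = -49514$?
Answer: $- \frac{1165857551}{23547} \approx -49512.0$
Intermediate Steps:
$g = \frac{48607}{23547}$ ($g = \left(-48607\right) \left(- \frac{1}{23547}\right) = \frac{48607}{23547} \approx 2.0643$)
$g + b = \frac{48607}{23547} - 49514 = - \frac{1165857551}{23547}$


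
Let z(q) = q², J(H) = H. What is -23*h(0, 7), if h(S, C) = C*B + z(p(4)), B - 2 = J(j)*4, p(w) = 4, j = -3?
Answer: 1242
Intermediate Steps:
B = -10 (B = 2 - 3*4 = 2 - 12 = -10)
h(S, C) = 16 - 10*C (h(S, C) = C*(-10) + 4² = -10*C + 16 = 16 - 10*C)
-23*h(0, 7) = -23*(16 - 10*7) = -23*(16 - 70) = -23*(-54) = 1242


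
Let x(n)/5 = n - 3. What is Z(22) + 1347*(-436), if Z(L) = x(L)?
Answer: -587197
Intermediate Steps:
x(n) = -15 + 5*n (x(n) = 5*(n - 3) = 5*(-3 + n) = -15 + 5*n)
Z(L) = -15 + 5*L
Z(22) + 1347*(-436) = (-15 + 5*22) + 1347*(-436) = (-15 + 110) - 587292 = 95 - 587292 = -587197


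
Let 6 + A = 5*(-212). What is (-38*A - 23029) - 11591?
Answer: 5888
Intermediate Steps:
A = -1066 (A = -6 + 5*(-212) = -6 - 1060 = -1066)
(-38*A - 23029) - 11591 = (-38*(-1066) - 23029) - 11591 = (40508 - 23029) - 11591 = 17479 - 11591 = 5888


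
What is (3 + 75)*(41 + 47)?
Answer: 6864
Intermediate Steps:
(3 + 75)*(41 + 47) = 78*88 = 6864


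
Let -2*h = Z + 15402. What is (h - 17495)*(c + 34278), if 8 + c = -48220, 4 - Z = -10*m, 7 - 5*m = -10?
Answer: 351749250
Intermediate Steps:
m = 17/5 (m = 7/5 - ⅕*(-10) = 7/5 + 2 = 17/5 ≈ 3.4000)
Z = 38 (Z = 4 - (-10)*17/5 = 4 - 1*(-34) = 4 + 34 = 38)
c = -48228 (c = -8 - 48220 = -48228)
h = -7720 (h = -(38 + 15402)/2 = -½*15440 = -7720)
(h - 17495)*(c + 34278) = (-7720 - 17495)*(-48228 + 34278) = -25215*(-13950) = 351749250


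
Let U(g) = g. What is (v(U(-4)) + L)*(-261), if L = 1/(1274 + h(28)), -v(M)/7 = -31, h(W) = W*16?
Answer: -32509725/574 ≈ -56637.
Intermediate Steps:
h(W) = 16*W
v(M) = 217 (v(M) = -7*(-31) = 217)
L = 1/1722 (L = 1/(1274 + 16*28) = 1/(1274 + 448) = 1/1722 ≈ 0.00058072)
(v(U(-4)) + L)*(-261) = (217 + 1/1722)*(-261) = (373675/1722)*(-261) = -32509725/574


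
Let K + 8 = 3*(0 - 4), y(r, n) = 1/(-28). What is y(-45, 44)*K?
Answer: 5/7 ≈ 0.71429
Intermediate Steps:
y(r, n) = -1/28
K = -20 (K = -8 + 3*(0 - 4) = -8 + 3*(-4) = -8 - 12 = -20)
y(-45, 44)*K = -1/28*(-20) = 5/7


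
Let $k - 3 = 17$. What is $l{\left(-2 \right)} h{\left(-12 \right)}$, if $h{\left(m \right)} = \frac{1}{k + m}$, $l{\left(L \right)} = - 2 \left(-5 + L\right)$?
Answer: $\frac{7}{4} \approx 1.75$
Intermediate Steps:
$k = 20$ ($k = 3 + 17 = 20$)
$l{\left(L \right)} = 10 - 2 L$
$h{\left(m \right)} = \frac{1}{20 + m}$
$l{\left(-2 \right)} h{\left(-12 \right)} = \frac{10 - -4}{20 - 12} = \frac{10 + 4}{8} = 14 \cdot \frac{1}{8} = \frac{7}{4}$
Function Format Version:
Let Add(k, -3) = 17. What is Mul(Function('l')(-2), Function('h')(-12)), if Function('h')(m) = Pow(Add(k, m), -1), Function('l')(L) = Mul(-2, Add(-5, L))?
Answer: Rational(7, 4) ≈ 1.7500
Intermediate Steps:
k = 20 (k = Add(3, 17) = 20)
Function('l')(L) = Add(10, Mul(-2, L))
Function('h')(m) = Pow(Add(20, m), -1)
Mul(Function('l')(-2), Function('h')(-12)) = Mul(Add(10, Mul(-2, -2)), Pow(Add(20, -12), -1)) = Mul(Add(10, 4), Pow(8, -1)) = Mul(14, Rational(1, 8)) = Rational(7, 4)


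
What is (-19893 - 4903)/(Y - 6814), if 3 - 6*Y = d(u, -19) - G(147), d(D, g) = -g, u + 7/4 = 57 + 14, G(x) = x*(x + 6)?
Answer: 148776/18409 ≈ 8.0817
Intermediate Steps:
G(x) = x*(6 + x)
u = 277/4 (u = -7/4 + (57 + 14) = -7/4 + 71 = 277/4 ≈ 69.250)
Y = 22475/6 (Y = 1/2 - (-1*(-19) - 147*(6 + 147))/6 = 1/2 - (19 - 147*153)/6 = 1/2 - (19 - 1*22491)/6 = 1/2 - (19 - 22491)/6 = 1/2 - 1/6*(-22472) = 1/2 + 11236/3 = 22475/6 ≈ 3745.8)
(-19893 - 4903)/(Y - 6814) = (-19893 - 4903)/(22475/6 - 6814) = -24796/(-18409/6) = -24796*(-6/18409) = 148776/18409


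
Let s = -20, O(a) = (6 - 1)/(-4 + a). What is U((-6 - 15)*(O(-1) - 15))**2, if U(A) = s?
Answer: 400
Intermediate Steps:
O(a) = 5/(-4 + a)
U(A) = -20
U((-6 - 15)*(O(-1) - 15))**2 = (-20)**2 = 400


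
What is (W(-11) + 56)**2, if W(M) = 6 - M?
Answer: 5329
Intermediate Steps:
(W(-11) + 56)**2 = ((6 - 1*(-11)) + 56)**2 = ((6 + 11) + 56)**2 = (17 + 56)**2 = 73**2 = 5329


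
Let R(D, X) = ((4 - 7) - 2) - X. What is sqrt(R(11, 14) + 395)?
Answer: 2*sqrt(94) ≈ 19.391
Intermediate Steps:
R(D, X) = -5 - X (R(D, X) = (-3 - 2) - X = -5 - X)
sqrt(R(11, 14) + 395) = sqrt((-5 - 1*14) + 395) = sqrt((-5 - 14) + 395) = sqrt(-19 + 395) = sqrt(376) = 2*sqrt(94)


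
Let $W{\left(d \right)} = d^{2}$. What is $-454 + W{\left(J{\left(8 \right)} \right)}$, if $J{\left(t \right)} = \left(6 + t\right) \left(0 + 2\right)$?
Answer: $330$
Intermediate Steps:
$J{\left(t \right)} = 12 + 2 t$ ($J{\left(t \right)} = \left(6 + t\right) 2 = 12 + 2 t$)
$-454 + W{\left(J{\left(8 \right)} \right)} = -454 + \left(12 + 2 \cdot 8\right)^{2} = -454 + \left(12 + 16\right)^{2} = -454 + 28^{2} = -454 + 784 = 330$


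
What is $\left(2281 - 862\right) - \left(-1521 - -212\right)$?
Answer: $2728$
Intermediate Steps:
$\left(2281 - 862\right) - \left(-1521 - -212\right) = \left(2281 - 862\right) - \left(-1521 + 212\right) = 1419 - -1309 = 1419 + 1309 = 2728$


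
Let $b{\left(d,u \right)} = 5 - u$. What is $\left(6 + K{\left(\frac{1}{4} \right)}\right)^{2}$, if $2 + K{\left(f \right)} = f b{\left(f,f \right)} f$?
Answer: $\frac{75625}{4096} \approx 18.463$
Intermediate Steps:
$K{\left(f \right)} = -2 + f^{2} \left(5 - f\right)$ ($K{\left(f \right)} = -2 + f \left(5 - f\right) f = -2 + f^{2} \left(5 - f\right)$)
$\left(6 + K{\left(\frac{1}{4} \right)}\right)^{2} = \left(6 - \left(2 - \left(\frac{1}{4}\right)^{2} \left(5 - \frac{1}{4}\right)\right)\right)^{2} = \left(6 - \left(2 - \frac{5 - \frac{1}{4}}{16}\right)\right)^{2} = \left(6 + \left(-2 + \frac{1}{16} \cdot \frac{19}{4}\right)\right)^{2} = \left(6 + \left(-2 + \frac{19}{64}\right)\right)^{2} = \left(6 - \frac{109}{64}\right)^{2} = \left(\frac{275}{64}\right)^{2} = \frac{75625}{4096}$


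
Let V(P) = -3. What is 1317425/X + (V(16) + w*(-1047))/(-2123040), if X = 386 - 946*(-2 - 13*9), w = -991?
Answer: 5582795027/499622080 ≈ 11.174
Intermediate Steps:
X = 112960 (X = 386 - 946*(-2 - 117) = 386 - 946*(-119) = 386 + 112574 = 112960)
1317425/X + (V(16) + w*(-1047))/(-2123040) = 1317425/112960 + (-3 - 991*(-1047))/(-2123040) = 1317425*(1/112960) + (-3 + 1037577)*(-1/2123040) = 263485/22592 + 1037574*(-1/2123040) = 263485/22592 - 172929/353840 = 5582795027/499622080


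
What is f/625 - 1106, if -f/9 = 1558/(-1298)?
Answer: -448614239/405625 ≈ -1106.0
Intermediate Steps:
f = 7011/649 (f = -14022/(-1298) = -14022*(-1)/1298 = -9*(-779/649) = 7011/649 ≈ 10.803)
f/625 - 1106 = (7011/649)/625 - 1106 = (1/625)*(7011/649) - 1106 = 7011/405625 - 1106 = -448614239/405625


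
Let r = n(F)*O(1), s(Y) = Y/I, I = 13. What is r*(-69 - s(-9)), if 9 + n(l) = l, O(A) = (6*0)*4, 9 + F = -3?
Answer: 0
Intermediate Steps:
F = -12 (F = -9 - 3 = -12)
O(A) = 0 (O(A) = 0*4 = 0)
s(Y) = Y/13
n(l) = -9 + l
r = 0 (r = (-9 - 12)*0 = -21*0 = 0)
r*(-69 - s(-9)) = 0*(-69 - (-9)/13) = 0*(-69 - 1*(-9/13)) = 0*(-69 + 9/13) = 0*(-888/13) = 0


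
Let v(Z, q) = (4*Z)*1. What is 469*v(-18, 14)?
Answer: -33768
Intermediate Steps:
v(Z, q) = 4*Z
469*v(-18, 14) = 469*(4*(-18)) = 469*(-72) = -33768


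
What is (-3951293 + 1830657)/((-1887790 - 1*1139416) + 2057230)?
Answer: 75737/34642 ≈ 2.1863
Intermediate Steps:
(-3951293 + 1830657)/((-1887790 - 1*1139416) + 2057230) = -2120636/((-1887790 - 1139416) + 2057230) = -2120636/(-3027206 + 2057230) = -2120636/(-969976) = -2120636*(-1/969976) = 75737/34642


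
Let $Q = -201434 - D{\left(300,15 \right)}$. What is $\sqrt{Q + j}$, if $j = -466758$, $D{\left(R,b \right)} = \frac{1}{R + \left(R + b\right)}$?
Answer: $\frac{i \sqrt{252726919815}}{615} \approx 817.43 i$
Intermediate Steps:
$D{\left(R,b \right)} = \frac{1}{b + 2 R}$
$Q = - \frac{123881911}{615}$ ($Q = -201434 - \frac{1}{15 + 2 \cdot 300} = -201434 - \frac{1}{15 + 600} = -201434 - \frac{1}{615} = - \frac{123881911}{615} \approx -2.0143 \cdot 10^{5}$)
$\sqrt{Q + j} = \sqrt{- \frac{123881911}{615} - 466758} = \sqrt{- \frac{410938081}{615}} = \frac{i \sqrt{252726919815}}{615}$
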